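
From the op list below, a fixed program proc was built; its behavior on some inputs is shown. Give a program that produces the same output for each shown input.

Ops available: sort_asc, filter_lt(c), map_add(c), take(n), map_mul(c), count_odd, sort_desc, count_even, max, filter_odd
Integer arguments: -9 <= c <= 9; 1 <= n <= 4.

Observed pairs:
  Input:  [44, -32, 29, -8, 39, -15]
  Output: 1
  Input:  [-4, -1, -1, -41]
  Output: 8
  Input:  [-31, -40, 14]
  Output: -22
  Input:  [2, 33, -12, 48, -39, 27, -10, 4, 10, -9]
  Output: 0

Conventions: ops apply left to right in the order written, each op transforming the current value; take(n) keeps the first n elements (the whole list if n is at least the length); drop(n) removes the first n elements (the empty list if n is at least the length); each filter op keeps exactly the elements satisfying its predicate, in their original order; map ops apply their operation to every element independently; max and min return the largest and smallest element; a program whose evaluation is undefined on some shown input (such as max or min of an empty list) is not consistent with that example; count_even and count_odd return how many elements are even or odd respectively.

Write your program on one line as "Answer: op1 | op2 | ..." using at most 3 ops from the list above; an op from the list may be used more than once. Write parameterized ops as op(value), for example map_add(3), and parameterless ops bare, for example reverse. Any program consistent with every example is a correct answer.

filter_lt(1) | map_add(9) | max

Check, running the answer program on each example:
  [44, -32, 29, -8, 39, -15] -> [-32, -8, -15] -> [-23, 1, -6] -> 1
  [-4, -1, -1, -41] -> [-4, -1, -1, -41] -> [5, 8, 8, -32] -> 8
  [-31, -40, 14] -> [-31, -40] -> [-22, -31] -> -22
  [2, 33, -12, 48, -39, 27, -10, 4, 10, -9] -> [-12, -39, -10, -9] -> [-3, -30, -1, 0] -> 0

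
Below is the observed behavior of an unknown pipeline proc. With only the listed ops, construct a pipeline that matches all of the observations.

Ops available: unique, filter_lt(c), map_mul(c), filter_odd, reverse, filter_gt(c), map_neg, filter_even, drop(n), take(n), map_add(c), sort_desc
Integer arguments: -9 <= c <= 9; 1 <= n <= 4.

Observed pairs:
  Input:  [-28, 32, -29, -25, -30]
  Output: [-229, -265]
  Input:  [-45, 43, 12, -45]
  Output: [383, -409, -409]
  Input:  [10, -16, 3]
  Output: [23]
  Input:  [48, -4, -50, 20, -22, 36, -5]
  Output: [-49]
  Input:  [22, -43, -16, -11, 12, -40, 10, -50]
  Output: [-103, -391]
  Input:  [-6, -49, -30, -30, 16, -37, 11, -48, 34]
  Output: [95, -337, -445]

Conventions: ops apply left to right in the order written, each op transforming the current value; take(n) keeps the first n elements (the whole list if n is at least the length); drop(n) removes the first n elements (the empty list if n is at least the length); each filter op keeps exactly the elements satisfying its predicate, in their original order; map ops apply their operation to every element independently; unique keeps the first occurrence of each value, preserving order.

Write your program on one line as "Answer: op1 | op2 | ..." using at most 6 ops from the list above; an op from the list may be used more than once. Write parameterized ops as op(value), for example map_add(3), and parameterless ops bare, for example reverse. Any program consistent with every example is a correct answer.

map_mul(-9) | map_add(4) | map_neg | sort_desc | filter_odd

Check, running the answer program on each example:
  [-28, 32, -29, -25, -30] -> [252, -288, 261, 225, 270] -> [256, -284, 265, 229, 274] -> [-256, 284, -265, -229, -274] -> [284, -229, -256, -265, -274] -> [-229, -265]
  [-45, 43, 12, -45] -> [405, -387, -108, 405] -> [409, -383, -104, 409] -> [-409, 383, 104, -409] -> [383, 104, -409, -409] -> [383, -409, -409]
  [10, -16, 3] -> [-90, 144, -27] -> [-86, 148, -23] -> [86, -148, 23] -> [86, 23, -148] -> [23]
  [48, -4, -50, 20, -22, 36, -5] -> [-432, 36, 450, -180, 198, -324, 45] -> [-428, 40, 454, -176, 202, -320, 49] -> [428, -40, -454, 176, -202, 320, -49] -> [428, 320, 176, -40, -49, -202, -454] -> [-49]
  [22, -43, -16, -11, 12, -40, 10, -50] -> [-198, 387, 144, 99, -108, 360, -90, 450] -> [-194, 391, 148, 103, -104, 364, -86, 454] -> [194, -391, -148, -103, 104, -364, 86, -454] -> [194, 104, 86, -103, -148, -364, -391, -454] -> [-103, -391]
  [-6, -49, -30, -30, 16, -37, 11, -48, 34] -> [54, 441, 270, 270, -144, 333, -99, 432, -306] -> [58, 445, 274, 274, -140, 337, -95, 436, -302] -> [-58, -445, -274, -274, 140, -337, 95, -436, 302] -> [302, 140, 95, -58, -274, -274, -337, -436, -445] -> [95, -337, -445]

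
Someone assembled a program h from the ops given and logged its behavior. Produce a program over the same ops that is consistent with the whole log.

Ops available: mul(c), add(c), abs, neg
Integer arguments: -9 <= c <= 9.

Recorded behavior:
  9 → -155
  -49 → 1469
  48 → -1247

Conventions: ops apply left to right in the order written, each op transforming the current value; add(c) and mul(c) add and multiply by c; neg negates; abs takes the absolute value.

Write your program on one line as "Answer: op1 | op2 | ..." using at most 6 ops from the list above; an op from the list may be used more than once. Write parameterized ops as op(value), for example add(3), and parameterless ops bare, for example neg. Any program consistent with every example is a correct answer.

add(-4) | mul(4) | add(1) | mul(7) | neg | add(-8)

Check, running the answer program on each example:
  9 -> 5 -> 20 -> 21 -> 147 -> -147 -> -155
  -49 -> -53 -> -212 -> -211 -> -1477 -> 1477 -> 1469
  48 -> 44 -> 176 -> 177 -> 1239 -> -1239 -> -1247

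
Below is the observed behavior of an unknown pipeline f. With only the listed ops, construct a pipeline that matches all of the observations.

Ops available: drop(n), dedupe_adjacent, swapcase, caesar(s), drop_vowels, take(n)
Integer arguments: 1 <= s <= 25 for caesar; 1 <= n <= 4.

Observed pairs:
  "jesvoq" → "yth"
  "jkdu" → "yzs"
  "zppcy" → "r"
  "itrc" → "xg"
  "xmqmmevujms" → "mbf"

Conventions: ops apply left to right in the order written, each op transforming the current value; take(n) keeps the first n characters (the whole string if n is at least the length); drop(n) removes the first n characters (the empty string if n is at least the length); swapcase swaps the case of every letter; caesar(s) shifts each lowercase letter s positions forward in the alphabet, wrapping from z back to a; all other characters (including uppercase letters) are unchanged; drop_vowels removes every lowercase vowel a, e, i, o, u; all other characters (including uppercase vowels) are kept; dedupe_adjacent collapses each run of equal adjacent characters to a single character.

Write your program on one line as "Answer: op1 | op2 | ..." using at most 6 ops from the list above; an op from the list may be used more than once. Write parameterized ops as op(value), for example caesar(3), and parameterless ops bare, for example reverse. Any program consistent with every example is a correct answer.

dedupe_adjacent | take(4) | take(3) | caesar(15) | drop_vowels

Check, running the answer program on each example:
  "jesvoq" -> "jesvoq" -> "jesv" -> "jes" -> "yth" -> "yth"
  "jkdu" -> "jkdu" -> "jkdu" -> "jkd" -> "yzs" -> "yzs"
  "zppcy" -> "zpcy" -> "zpcy" -> "zpc" -> "oer" -> "r"
  "itrc" -> "itrc" -> "itrc" -> "itr" -> "xig" -> "xg"
  "xmqmmevujms" -> "xmqmevujms" -> "xmqm" -> "xmq" -> "mbf" -> "mbf"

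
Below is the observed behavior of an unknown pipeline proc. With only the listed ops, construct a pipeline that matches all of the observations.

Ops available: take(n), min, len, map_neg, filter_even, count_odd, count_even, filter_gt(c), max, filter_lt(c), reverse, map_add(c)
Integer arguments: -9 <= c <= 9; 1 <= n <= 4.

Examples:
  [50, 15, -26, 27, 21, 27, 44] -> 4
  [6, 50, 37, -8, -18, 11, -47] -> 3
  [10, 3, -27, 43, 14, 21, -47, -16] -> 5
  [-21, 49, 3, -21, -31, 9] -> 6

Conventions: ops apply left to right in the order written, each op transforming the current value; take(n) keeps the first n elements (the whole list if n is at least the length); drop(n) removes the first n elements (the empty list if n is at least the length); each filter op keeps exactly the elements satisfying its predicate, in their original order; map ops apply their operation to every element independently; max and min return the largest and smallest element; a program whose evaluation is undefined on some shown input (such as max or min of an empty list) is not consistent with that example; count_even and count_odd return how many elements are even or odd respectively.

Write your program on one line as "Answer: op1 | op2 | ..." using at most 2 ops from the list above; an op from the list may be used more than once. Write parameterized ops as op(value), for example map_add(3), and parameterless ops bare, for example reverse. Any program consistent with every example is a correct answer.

map_add(-9) | count_even

Check, running the answer program on each example:
  [50, 15, -26, 27, 21, 27, 44] -> [41, 6, -35, 18, 12, 18, 35] -> 4
  [6, 50, 37, -8, -18, 11, -47] -> [-3, 41, 28, -17, -27, 2, -56] -> 3
  [10, 3, -27, 43, 14, 21, -47, -16] -> [1, -6, -36, 34, 5, 12, -56, -25] -> 5
  [-21, 49, 3, -21, -31, 9] -> [-30, 40, -6, -30, -40, 0] -> 6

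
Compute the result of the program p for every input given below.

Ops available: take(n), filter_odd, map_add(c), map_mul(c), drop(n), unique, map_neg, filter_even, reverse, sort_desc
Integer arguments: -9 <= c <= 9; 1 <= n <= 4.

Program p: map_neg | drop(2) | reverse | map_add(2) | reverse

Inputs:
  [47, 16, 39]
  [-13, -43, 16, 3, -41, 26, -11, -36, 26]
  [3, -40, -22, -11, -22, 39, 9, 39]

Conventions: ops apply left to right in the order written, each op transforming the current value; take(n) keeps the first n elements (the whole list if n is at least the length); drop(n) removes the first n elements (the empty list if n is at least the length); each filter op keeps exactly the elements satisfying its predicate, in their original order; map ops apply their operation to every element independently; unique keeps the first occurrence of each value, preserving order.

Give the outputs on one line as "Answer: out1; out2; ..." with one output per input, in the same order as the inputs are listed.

Execution, op by op:
  [47, 16, 39] -> [-47, -16, -39] -> [-39] -> [-39] -> [-37] -> [-37]
  [-13, -43, 16, 3, -41, 26, -11, -36, 26] -> [13, 43, -16, -3, 41, -26, 11, 36, -26] -> [-16, -3, 41, -26, 11, 36, -26] -> [-26, 36, 11, -26, 41, -3, -16] -> [-24, 38, 13, -24, 43, -1, -14] -> [-14, -1, 43, -24, 13, 38, -24]
  [3, -40, -22, -11, -22, 39, 9, 39] -> [-3, 40, 22, 11, 22, -39, -9, -39] -> [22, 11, 22, -39, -9, -39] -> [-39, -9, -39, 22, 11, 22] -> [-37, -7, -37, 24, 13, 24] -> [24, 13, 24, -37, -7, -37]

[-37]; [-14, -1, 43, -24, 13, 38, -24]; [24, 13, 24, -37, -7, -37]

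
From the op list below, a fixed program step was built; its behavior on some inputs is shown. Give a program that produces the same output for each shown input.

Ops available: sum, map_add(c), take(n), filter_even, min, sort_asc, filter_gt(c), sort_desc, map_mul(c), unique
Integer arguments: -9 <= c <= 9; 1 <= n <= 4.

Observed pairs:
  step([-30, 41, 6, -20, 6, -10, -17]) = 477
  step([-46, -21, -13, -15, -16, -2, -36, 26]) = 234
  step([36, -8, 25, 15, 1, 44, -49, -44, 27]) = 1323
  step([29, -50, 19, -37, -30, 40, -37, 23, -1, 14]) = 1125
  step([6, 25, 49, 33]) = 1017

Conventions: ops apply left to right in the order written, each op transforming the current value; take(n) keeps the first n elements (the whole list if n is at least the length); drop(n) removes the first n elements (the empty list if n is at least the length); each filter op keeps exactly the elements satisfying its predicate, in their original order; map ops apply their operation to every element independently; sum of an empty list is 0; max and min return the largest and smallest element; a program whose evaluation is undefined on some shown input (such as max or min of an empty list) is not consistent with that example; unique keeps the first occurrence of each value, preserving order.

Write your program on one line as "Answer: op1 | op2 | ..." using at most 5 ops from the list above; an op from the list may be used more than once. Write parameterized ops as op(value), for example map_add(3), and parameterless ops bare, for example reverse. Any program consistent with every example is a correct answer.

filter_gt(4) | map_mul(-9) | map_mul(-1) | sort_desc | sum

Check, running the answer program on each example:
  [-30, 41, 6, -20, 6, -10, -17] -> [41, 6, 6] -> [-369, -54, -54] -> [369, 54, 54] -> [369, 54, 54] -> 477
  [-46, -21, -13, -15, -16, -2, -36, 26] -> [26] -> [-234] -> [234] -> [234] -> 234
  [36, -8, 25, 15, 1, 44, -49, -44, 27] -> [36, 25, 15, 44, 27] -> [-324, -225, -135, -396, -243] -> [324, 225, 135, 396, 243] -> [396, 324, 243, 225, 135] -> 1323
  [29, -50, 19, -37, -30, 40, -37, 23, -1, 14] -> [29, 19, 40, 23, 14] -> [-261, -171, -360, -207, -126] -> [261, 171, 360, 207, 126] -> [360, 261, 207, 171, 126] -> 1125
  [6, 25, 49, 33] -> [6, 25, 49, 33] -> [-54, -225, -441, -297] -> [54, 225, 441, 297] -> [441, 297, 225, 54] -> 1017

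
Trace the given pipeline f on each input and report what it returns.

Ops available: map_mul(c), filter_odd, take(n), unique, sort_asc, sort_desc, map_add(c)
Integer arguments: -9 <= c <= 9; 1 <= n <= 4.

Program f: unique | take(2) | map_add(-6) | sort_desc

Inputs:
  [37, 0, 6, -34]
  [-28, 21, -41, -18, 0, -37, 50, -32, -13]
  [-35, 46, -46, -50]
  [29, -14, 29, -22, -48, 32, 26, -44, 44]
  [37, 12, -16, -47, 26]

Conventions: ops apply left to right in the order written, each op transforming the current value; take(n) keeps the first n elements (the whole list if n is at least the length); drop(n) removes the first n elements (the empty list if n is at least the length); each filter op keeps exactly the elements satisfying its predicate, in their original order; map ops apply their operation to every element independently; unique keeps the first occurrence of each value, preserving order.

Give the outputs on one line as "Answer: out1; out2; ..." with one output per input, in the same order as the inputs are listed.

[31, -6]; [15, -34]; [40, -41]; [23, -20]; [31, 6]

Execution, op by op:
  [37, 0, 6, -34] -> [37, 0, 6, -34] -> [37, 0] -> [31, -6] -> [31, -6]
  [-28, 21, -41, -18, 0, -37, 50, -32, -13] -> [-28, 21, -41, -18, 0, -37, 50, -32, -13] -> [-28, 21] -> [-34, 15] -> [15, -34]
  [-35, 46, -46, -50] -> [-35, 46, -46, -50] -> [-35, 46] -> [-41, 40] -> [40, -41]
  [29, -14, 29, -22, -48, 32, 26, -44, 44] -> [29, -14, -22, -48, 32, 26, -44, 44] -> [29, -14] -> [23, -20] -> [23, -20]
  [37, 12, -16, -47, 26] -> [37, 12, -16, -47, 26] -> [37, 12] -> [31, 6] -> [31, 6]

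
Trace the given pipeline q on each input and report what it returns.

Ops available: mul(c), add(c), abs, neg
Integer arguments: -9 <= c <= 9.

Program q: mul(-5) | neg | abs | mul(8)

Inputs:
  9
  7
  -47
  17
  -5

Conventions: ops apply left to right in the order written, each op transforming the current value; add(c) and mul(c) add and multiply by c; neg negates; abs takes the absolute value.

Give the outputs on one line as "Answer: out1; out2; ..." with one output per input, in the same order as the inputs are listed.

Execution, op by op:
  9 -> -45 -> 45 -> 45 -> 360
  7 -> -35 -> 35 -> 35 -> 280
  -47 -> 235 -> -235 -> 235 -> 1880
  17 -> -85 -> 85 -> 85 -> 680
  -5 -> 25 -> -25 -> 25 -> 200

360; 280; 1880; 680; 200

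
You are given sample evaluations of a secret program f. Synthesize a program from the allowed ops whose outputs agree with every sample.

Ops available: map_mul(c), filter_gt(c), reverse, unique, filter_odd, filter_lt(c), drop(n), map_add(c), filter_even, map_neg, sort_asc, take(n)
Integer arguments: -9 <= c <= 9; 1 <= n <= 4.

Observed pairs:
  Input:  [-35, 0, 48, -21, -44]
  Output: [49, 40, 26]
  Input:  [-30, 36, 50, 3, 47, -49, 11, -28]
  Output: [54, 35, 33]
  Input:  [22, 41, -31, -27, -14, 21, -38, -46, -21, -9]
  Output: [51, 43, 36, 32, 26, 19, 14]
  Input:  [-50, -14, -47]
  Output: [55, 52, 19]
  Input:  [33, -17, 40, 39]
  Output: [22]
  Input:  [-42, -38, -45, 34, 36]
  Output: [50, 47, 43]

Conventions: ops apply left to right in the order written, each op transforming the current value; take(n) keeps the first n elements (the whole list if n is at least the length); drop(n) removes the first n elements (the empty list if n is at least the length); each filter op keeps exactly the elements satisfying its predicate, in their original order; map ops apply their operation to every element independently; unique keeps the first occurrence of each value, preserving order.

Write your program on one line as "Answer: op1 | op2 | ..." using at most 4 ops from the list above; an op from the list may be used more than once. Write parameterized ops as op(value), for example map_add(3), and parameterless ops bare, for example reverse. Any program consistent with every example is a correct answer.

sort_asc | filter_lt(0) | map_mul(-1) | map_add(5)

Check, running the answer program on each example:
  [-35, 0, 48, -21, -44] -> [-44, -35, -21, 0, 48] -> [-44, -35, -21] -> [44, 35, 21] -> [49, 40, 26]
  [-30, 36, 50, 3, 47, -49, 11, -28] -> [-49, -30, -28, 3, 11, 36, 47, 50] -> [-49, -30, -28] -> [49, 30, 28] -> [54, 35, 33]
  [22, 41, -31, -27, -14, 21, -38, -46, -21, -9] -> [-46, -38, -31, -27, -21, -14, -9, 21, 22, 41] -> [-46, -38, -31, -27, -21, -14, -9] -> [46, 38, 31, 27, 21, 14, 9] -> [51, 43, 36, 32, 26, 19, 14]
  [-50, -14, -47] -> [-50, -47, -14] -> [-50, -47, -14] -> [50, 47, 14] -> [55, 52, 19]
  [33, -17, 40, 39] -> [-17, 33, 39, 40] -> [-17] -> [17] -> [22]
  [-42, -38, -45, 34, 36] -> [-45, -42, -38, 34, 36] -> [-45, -42, -38] -> [45, 42, 38] -> [50, 47, 43]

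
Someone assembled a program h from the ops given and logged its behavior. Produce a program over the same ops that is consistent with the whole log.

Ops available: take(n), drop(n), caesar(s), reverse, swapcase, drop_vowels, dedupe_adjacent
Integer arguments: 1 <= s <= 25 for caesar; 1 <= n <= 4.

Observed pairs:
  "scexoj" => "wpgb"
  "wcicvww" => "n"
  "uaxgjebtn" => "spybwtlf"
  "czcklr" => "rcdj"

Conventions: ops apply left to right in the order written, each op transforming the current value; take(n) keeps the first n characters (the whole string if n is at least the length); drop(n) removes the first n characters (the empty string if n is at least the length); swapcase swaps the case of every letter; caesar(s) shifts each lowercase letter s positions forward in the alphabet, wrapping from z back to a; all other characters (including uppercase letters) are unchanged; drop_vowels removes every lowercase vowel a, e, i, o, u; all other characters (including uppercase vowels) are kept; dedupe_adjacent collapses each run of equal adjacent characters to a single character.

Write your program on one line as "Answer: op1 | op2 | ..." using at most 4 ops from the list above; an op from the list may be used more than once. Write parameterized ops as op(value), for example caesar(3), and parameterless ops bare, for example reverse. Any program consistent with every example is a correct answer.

drop(1) | caesar(18) | drop_vowels

Check, running the answer program on each example:
  "scexoj" -> "cexoj" -> "uwpgb" -> "wpgb"
  "wcicvww" -> "cicvww" -> "uaunoo" -> "n"
  "uaxgjebtn" -> "axgjebtn" -> "spybwtlf" -> "spybwtlf"
  "czcklr" -> "zcklr" -> "rucdj" -> "rcdj"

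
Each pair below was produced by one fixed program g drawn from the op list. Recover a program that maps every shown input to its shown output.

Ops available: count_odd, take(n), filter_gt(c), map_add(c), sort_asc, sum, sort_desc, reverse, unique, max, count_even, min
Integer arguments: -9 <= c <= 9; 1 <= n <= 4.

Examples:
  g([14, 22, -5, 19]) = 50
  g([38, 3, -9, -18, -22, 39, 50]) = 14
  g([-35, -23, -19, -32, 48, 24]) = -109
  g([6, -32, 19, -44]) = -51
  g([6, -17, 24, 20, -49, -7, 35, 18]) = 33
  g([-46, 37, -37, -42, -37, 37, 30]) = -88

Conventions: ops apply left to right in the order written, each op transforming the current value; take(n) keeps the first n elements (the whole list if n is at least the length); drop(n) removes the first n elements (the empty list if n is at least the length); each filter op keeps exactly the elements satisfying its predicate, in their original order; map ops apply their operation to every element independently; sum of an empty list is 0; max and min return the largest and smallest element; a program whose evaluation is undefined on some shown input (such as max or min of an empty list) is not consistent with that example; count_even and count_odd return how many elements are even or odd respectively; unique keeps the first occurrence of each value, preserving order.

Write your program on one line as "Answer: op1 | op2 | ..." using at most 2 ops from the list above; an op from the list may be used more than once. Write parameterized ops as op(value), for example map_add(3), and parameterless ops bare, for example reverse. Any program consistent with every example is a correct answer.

take(4) | sum

Check, running the answer program on each example:
  [14, 22, -5, 19] -> [14, 22, -5, 19] -> 50
  [38, 3, -9, -18, -22, 39, 50] -> [38, 3, -9, -18] -> 14
  [-35, -23, -19, -32, 48, 24] -> [-35, -23, -19, -32] -> -109
  [6, -32, 19, -44] -> [6, -32, 19, -44] -> -51
  [6, -17, 24, 20, -49, -7, 35, 18] -> [6, -17, 24, 20] -> 33
  [-46, 37, -37, -42, -37, 37, 30] -> [-46, 37, -37, -42] -> -88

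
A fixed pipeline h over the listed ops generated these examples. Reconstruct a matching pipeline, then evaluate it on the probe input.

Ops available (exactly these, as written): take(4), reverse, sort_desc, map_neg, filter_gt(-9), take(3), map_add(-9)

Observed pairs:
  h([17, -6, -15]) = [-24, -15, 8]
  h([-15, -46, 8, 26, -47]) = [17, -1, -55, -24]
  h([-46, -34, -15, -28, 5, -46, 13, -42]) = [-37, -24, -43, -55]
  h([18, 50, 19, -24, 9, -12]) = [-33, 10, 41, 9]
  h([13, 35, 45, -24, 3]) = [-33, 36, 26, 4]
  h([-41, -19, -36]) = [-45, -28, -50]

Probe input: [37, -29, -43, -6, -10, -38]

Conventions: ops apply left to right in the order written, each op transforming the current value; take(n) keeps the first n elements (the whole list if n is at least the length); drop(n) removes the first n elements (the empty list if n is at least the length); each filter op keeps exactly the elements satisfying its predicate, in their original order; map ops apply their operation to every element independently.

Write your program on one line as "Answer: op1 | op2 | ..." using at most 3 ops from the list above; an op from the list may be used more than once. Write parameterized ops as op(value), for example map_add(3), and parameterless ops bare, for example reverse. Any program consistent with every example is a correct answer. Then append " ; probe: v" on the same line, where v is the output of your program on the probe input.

take(4) | map_add(-9) | reverse ; probe: [-15, -52, -38, 28]

Check, running the answer program on each example:
  [17, -6, -15] -> [17, -6, -15] -> [8, -15, -24] -> [-24, -15, 8]
  [-15, -46, 8, 26, -47] -> [-15, -46, 8, 26] -> [-24, -55, -1, 17] -> [17, -1, -55, -24]
  [-46, -34, -15, -28, 5, -46, 13, -42] -> [-46, -34, -15, -28] -> [-55, -43, -24, -37] -> [-37, -24, -43, -55]
  [18, 50, 19, -24, 9, -12] -> [18, 50, 19, -24] -> [9, 41, 10, -33] -> [-33, 10, 41, 9]
  [13, 35, 45, -24, 3] -> [13, 35, 45, -24] -> [4, 26, 36, -33] -> [-33, 36, 26, 4]
  [-41, -19, -36] -> [-41, -19, -36] -> [-50, -28, -45] -> [-45, -28, -50]
  probe: [37, -29, -43, -6, -10, -38] -> [37, -29, -43, -6] -> [28, -38, -52, -15] -> [-15, -52, -38, 28]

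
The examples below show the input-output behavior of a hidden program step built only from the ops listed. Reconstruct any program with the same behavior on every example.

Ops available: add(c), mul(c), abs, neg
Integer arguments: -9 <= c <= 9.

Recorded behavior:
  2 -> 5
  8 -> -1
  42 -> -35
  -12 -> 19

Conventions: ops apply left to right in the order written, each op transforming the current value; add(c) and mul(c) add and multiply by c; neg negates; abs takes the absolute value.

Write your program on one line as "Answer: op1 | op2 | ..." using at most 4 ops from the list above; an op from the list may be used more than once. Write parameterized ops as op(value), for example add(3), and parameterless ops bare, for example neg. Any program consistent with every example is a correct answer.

add(-8) | add(1) | neg

Check, running the answer program on each example:
  2 -> -6 -> -5 -> 5
  8 -> 0 -> 1 -> -1
  42 -> 34 -> 35 -> -35
  -12 -> -20 -> -19 -> 19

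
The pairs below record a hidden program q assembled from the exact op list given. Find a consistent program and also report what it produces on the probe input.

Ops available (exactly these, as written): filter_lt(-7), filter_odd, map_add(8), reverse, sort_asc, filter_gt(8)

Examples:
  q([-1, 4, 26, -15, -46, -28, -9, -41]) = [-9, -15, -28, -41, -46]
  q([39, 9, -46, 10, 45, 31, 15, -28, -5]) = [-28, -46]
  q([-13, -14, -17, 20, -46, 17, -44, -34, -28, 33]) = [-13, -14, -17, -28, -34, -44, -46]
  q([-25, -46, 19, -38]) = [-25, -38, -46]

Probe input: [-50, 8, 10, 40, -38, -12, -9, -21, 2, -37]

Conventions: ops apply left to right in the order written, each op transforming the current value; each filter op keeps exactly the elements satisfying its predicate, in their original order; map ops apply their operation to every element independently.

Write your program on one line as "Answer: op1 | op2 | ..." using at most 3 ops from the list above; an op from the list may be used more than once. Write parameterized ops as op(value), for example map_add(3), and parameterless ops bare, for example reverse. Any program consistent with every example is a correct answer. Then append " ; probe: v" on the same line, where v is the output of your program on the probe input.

sort_asc | reverse | filter_lt(-7) ; probe: [-9, -12, -21, -37, -38, -50]

Check, running the answer program on each example:
  [-1, 4, 26, -15, -46, -28, -9, -41] -> [-46, -41, -28, -15, -9, -1, 4, 26] -> [26, 4, -1, -9, -15, -28, -41, -46] -> [-9, -15, -28, -41, -46]
  [39, 9, -46, 10, 45, 31, 15, -28, -5] -> [-46, -28, -5, 9, 10, 15, 31, 39, 45] -> [45, 39, 31, 15, 10, 9, -5, -28, -46] -> [-28, -46]
  [-13, -14, -17, 20, -46, 17, -44, -34, -28, 33] -> [-46, -44, -34, -28, -17, -14, -13, 17, 20, 33] -> [33, 20, 17, -13, -14, -17, -28, -34, -44, -46] -> [-13, -14, -17, -28, -34, -44, -46]
  [-25, -46, 19, -38] -> [-46, -38, -25, 19] -> [19, -25, -38, -46] -> [-25, -38, -46]
  probe: [-50, 8, 10, 40, -38, -12, -9, -21, 2, -37] -> [-50, -38, -37, -21, -12, -9, 2, 8, 10, 40] -> [40, 10, 8, 2, -9, -12, -21, -37, -38, -50] -> [-9, -12, -21, -37, -38, -50]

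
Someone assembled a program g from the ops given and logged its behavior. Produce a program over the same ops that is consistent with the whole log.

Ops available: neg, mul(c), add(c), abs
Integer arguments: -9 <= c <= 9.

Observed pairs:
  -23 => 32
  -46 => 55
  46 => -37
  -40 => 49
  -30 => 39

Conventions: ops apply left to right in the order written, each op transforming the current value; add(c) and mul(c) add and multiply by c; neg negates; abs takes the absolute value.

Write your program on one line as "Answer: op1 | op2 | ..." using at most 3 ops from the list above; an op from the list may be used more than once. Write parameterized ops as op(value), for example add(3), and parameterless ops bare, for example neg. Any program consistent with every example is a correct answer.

add(-2) | add(-7) | neg

Check, running the answer program on each example:
  -23 -> -25 -> -32 -> 32
  -46 -> -48 -> -55 -> 55
  46 -> 44 -> 37 -> -37
  -40 -> -42 -> -49 -> 49
  -30 -> -32 -> -39 -> 39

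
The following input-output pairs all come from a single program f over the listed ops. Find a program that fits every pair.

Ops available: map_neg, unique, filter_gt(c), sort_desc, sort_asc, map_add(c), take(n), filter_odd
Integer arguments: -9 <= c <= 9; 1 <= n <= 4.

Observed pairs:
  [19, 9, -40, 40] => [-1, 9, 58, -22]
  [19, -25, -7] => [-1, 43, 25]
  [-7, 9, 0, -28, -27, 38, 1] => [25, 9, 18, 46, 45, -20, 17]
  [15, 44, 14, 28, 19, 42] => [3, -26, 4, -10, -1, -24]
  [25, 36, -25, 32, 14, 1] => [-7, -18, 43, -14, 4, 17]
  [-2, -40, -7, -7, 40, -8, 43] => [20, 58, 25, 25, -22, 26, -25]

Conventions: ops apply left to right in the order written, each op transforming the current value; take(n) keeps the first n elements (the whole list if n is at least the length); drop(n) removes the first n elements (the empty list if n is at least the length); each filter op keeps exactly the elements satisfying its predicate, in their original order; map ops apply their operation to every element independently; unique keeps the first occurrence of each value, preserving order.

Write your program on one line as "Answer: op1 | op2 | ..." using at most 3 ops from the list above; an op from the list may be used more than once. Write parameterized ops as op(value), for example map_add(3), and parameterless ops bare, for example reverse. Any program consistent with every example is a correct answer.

map_neg | map_add(9) | map_add(9)

Check, running the answer program on each example:
  [19, 9, -40, 40] -> [-19, -9, 40, -40] -> [-10, 0, 49, -31] -> [-1, 9, 58, -22]
  [19, -25, -7] -> [-19, 25, 7] -> [-10, 34, 16] -> [-1, 43, 25]
  [-7, 9, 0, -28, -27, 38, 1] -> [7, -9, 0, 28, 27, -38, -1] -> [16, 0, 9, 37, 36, -29, 8] -> [25, 9, 18, 46, 45, -20, 17]
  [15, 44, 14, 28, 19, 42] -> [-15, -44, -14, -28, -19, -42] -> [-6, -35, -5, -19, -10, -33] -> [3, -26, 4, -10, -1, -24]
  [25, 36, -25, 32, 14, 1] -> [-25, -36, 25, -32, -14, -1] -> [-16, -27, 34, -23, -5, 8] -> [-7, -18, 43, -14, 4, 17]
  [-2, -40, -7, -7, 40, -8, 43] -> [2, 40, 7, 7, -40, 8, -43] -> [11, 49, 16, 16, -31, 17, -34] -> [20, 58, 25, 25, -22, 26, -25]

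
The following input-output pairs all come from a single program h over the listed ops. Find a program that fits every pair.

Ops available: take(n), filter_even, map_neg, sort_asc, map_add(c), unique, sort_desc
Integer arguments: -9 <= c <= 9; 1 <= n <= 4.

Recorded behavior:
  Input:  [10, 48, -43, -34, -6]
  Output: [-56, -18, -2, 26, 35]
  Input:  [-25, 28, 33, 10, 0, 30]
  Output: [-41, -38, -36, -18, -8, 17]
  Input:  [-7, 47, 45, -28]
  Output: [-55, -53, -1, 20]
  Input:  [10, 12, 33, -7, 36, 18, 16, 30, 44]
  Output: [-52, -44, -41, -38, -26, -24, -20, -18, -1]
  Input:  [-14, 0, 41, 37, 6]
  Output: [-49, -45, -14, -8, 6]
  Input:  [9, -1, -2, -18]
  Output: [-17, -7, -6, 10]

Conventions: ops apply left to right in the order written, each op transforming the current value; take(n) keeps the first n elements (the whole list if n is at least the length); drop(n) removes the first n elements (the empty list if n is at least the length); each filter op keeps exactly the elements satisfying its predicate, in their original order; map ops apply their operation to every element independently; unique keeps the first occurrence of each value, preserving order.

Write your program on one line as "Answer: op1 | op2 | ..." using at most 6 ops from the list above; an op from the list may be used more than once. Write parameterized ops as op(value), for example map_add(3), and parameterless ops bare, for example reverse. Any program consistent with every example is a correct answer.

sort_desc | sort_asc | map_neg | map_add(-8) | sort_asc

Check, running the answer program on each example:
  [10, 48, -43, -34, -6] -> [48, 10, -6, -34, -43] -> [-43, -34, -6, 10, 48] -> [43, 34, 6, -10, -48] -> [35, 26, -2, -18, -56] -> [-56, -18, -2, 26, 35]
  [-25, 28, 33, 10, 0, 30] -> [33, 30, 28, 10, 0, -25] -> [-25, 0, 10, 28, 30, 33] -> [25, 0, -10, -28, -30, -33] -> [17, -8, -18, -36, -38, -41] -> [-41, -38, -36, -18, -8, 17]
  [-7, 47, 45, -28] -> [47, 45, -7, -28] -> [-28, -7, 45, 47] -> [28, 7, -45, -47] -> [20, -1, -53, -55] -> [-55, -53, -1, 20]
  [10, 12, 33, -7, 36, 18, 16, 30, 44] -> [44, 36, 33, 30, 18, 16, 12, 10, -7] -> [-7, 10, 12, 16, 18, 30, 33, 36, 44] -> [7, -10, -12, -16, -18, -30, -33, -36, -44] -> [-1, -18, -20, -24, -26, -38, -41, -44, -52] -> [-52, -44, -41, -38, -26, -24, -20, -18, -1]
  [-14, 0, 41, 37, 6] -> [41, 37, 6, 0, -14] -> [-14, 0, 6, 37, 41] -> [14, 0, -6, -37, -41] -> [6, -8, -14, -45, -49] -> [-49, -45, -14, -8, 6]
  [9, -1, -2, -18] -> [9, -1, -2, -18] -> [-18, -2, -1, 9] -> [18, 2, 1, -9] -> [10, -6, -7, -17] -> [-17, -7, -6, 10]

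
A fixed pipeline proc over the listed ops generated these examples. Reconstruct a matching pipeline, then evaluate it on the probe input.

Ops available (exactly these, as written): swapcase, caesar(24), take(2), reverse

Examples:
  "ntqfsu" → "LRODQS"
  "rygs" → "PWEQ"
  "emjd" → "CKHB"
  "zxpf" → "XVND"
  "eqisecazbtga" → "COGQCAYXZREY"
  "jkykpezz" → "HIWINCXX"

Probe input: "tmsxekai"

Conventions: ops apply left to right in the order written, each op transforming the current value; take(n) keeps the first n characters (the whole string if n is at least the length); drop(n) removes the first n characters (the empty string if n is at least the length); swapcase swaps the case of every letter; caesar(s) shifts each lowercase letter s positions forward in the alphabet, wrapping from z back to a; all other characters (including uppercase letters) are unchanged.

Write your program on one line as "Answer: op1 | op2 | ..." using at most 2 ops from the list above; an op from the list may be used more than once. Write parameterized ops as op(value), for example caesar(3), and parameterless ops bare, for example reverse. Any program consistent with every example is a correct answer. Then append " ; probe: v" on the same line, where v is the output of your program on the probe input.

caesar(24) | swapcase ; probe: "RKQVCIYG"

Check, running the answer program on each example:
  "ntqfsu" -> "lrodqs" -> "LRODQS"
  "rygs" -> "pweq" -> "PWEQ"
  "emjd" -> "ckhb" -> "CKHB"
  "zxpf" -> "xvnd" -> "XVND"
  "eqisecazbtga" -> "cogqcayxzrey" -> "COGQCAYXZREY"
  "jkykpezz" -> "hiwincxx" -> "HIWINCXX"
  probe: "tmsxekai" -> "rkqvciyg" -> "RKQVCIYG"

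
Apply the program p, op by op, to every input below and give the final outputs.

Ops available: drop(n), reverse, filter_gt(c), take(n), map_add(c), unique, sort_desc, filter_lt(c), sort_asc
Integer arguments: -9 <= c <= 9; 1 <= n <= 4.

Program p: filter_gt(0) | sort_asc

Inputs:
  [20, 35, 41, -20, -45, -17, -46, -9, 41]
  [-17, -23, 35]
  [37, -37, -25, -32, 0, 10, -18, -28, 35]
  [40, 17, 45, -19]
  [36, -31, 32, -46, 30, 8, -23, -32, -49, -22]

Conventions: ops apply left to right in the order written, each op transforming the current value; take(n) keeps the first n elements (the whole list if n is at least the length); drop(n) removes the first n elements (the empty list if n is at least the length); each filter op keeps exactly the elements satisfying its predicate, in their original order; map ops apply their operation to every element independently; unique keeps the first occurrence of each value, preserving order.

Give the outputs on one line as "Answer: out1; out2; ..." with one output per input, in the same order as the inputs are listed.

[20, 35, 41, 41]; [35]; [10, 35, 37]; [17, 40, 45]; [8, 30, 32, 36]

Execution, op by op:
  [20, 35, 41, -20, -45, -17, -46, -9, 41] -> [20, 35, 41, 41] -> [20, 35, 41, 41]
  [-17, -23, 35] -> [35] -> [35]
  [37, -37, -25, -32, 0, 10, -18, -28, 35] -> [37, 10, 35] -> [10, 35, 37]
  [40, 17, 45, -19] -> [40, 17, 45] -> [17, 40, 45]
  [36, -31, 32, -46, 30, 8, -23, -32, -49, -22] -> [36, 32, 30, 8] -> [8, 30, 32, 36]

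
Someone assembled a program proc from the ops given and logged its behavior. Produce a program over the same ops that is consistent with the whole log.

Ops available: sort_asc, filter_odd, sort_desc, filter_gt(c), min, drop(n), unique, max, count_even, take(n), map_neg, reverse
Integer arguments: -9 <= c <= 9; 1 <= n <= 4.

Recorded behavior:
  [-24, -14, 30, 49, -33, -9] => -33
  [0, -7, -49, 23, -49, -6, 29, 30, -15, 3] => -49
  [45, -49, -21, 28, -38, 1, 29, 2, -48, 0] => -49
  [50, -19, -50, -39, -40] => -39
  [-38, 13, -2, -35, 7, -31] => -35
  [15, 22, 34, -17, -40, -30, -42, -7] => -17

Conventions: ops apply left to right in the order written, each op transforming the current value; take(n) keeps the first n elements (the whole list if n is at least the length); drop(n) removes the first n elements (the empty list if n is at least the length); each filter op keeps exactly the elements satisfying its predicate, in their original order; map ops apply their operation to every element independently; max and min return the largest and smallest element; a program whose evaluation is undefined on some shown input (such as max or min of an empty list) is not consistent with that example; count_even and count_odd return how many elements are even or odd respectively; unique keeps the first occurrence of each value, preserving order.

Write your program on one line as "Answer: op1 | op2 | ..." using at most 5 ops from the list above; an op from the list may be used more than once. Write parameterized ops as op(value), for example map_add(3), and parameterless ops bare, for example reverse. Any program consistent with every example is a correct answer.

filter_odd | unique | sort_desc | min

Check, running the answer program on each example:
  [-24, -14, 30, 49, -33, -9] -> [49, -33, -9] -> [49, -33, -9] -> [49, -9, -33] -> -33
  [0, -7, -49, 23, -49, -6, 29, 30, -15, 3] -> [-7, -49, 23, -49, 29, -15, 3] -> [-7, -49, 23, 29, -15, 3] -> [29, 23, 3, -7, -15, -49] -> -49
  [45, -49, -21, 28, -38, 1, 29, 2, -48, 0] -> [45, -49, -21, 1, 29] -> [45, -49, -21, 1, 29] -> [45, 29, 1, -21, -49] -> -49
  [50, -19, -50, -39, -40] -> [-19, -39] -> [-19, -39] -> [-19, -39] -> -39
  [-38, 13, -2, -35, 7, -31] -> [13, -35, 7, -31] -> [13, -35, 7, -31] -> [13, 7, -31, -35] -> -35
  [15, 22, 34, -17, -40, -30, -42, -7] -> [15, -17, -7] -> [15, -17, -7] -> [15, -7, -17] -> -17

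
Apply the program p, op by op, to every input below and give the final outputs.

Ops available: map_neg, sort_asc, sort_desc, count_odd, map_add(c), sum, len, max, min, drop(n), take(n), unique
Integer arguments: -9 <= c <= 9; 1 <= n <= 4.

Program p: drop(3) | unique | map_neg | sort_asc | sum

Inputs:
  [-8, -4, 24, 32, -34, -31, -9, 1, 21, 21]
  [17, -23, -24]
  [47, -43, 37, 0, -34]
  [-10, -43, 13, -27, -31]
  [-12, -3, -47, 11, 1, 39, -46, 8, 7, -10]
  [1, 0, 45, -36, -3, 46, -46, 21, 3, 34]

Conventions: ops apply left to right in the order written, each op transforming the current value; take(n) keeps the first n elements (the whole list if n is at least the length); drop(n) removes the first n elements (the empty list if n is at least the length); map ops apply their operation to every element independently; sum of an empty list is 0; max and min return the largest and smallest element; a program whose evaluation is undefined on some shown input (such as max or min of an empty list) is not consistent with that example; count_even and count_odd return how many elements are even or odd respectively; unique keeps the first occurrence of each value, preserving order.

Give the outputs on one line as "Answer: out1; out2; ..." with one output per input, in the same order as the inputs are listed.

Execution, op by op:
  [-8, -4, 24, 32, -34, -31, -9, 1, 21, 21] -> [32, -34, -31, -9, 1, 21, 21] -> [32, -34, -31, -9, 1, 21] -> [-32, 34, 31, 9, -1, -21] -> [-32, -21, -1, 9, 31, 34] -> 20
  [17, -23, -24] -> [] -> [] -> [] -> [] -> 0
  [47, -43, 37, 0, -34] -> [0, -34] -> [0, -34] -> [0, 34] -> [0, 34] -> 34
  [-10, -43, 13, -27, -31] -> [-27, -31] -> [-27, -31] -> [27, 31] -> [27, 31] -> 58
  [-12, -3, -47, 11, 1, 39, -46, 8, 7, -10] -> [11, 1, 39, -46, 8, 7, -10] -> [11, 1, 39, -46, 8, 7, -10] -> [-11, -1, -39, 46, -8, -7, 10] -> [-39, -11, -8, -7, -1, 10, 46] -> -10
  [1, 0, 45, -36, -3, 46, -46, 21, 3, 34] -> [-36, -3, 46, -46, 21, 3, 34] -> [-36, -3, 46, -46, 21, 3, 34] -> [36, 3, -46, 46, -21, -3, -34] -> [-46, -34, -21, -3, 3, 36, 46] -> -19

20; 0; 34; 58; -10; -19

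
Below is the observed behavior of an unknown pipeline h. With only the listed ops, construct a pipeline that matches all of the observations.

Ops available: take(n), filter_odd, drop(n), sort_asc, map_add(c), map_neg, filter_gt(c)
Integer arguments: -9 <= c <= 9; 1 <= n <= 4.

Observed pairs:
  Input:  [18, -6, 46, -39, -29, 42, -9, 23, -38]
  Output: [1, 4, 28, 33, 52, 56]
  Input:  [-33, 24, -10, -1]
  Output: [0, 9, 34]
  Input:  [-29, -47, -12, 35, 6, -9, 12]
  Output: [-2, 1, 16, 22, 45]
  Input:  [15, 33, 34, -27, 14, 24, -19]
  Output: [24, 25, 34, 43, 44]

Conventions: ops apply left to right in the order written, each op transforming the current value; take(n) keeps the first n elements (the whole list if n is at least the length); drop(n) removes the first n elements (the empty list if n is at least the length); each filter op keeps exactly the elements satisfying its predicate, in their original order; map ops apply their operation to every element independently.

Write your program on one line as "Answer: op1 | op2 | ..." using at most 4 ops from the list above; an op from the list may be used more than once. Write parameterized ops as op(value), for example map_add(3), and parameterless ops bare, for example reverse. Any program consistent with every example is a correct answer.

sort_asc | map_add(5) | map_add(5) | filter_gt(-3)

Check, running the answer program on each example:
  [18, -6, 46, -39, -29, 42, -9, 23, -38] -> [-39, -38, -29, -9, -6, 18, 23, 42, 46] -> [-34, -33, -24, -4, -1, 23, 28, 47, 51] -> [-29, -28, -19, 1, 4, 28, 33, 52, 56] -> [1, 4, 28, 33, 52, 56]
  [-33, 24, -10, -1] -> [-33, -10, -1, 24] -> [-28, -5, 4, 29] -> [-23, 0, 9, 34] -> [0, 9, 34]
  [-29, -47, -12, 35, 6, -9, 12] -> [-47, -29, -12, -9, 6, 12, 35] -> [-42, -24, -7, -4, 11, 17, 40] -> [-37, -19, -2, 1, 16, 22, 45] -> [-2, 1, 16, 22, 45]
  [15, 33, 34, -27, 14, 24, -19] -> [-27, -19, 14, 15, 24, 33, 34] -> [-22, -14, 19, 20, 29, 38, 39] -> [-17, -9, 24, 25, 34, 43, 44] -> [24, 25, 34, 43, 44]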